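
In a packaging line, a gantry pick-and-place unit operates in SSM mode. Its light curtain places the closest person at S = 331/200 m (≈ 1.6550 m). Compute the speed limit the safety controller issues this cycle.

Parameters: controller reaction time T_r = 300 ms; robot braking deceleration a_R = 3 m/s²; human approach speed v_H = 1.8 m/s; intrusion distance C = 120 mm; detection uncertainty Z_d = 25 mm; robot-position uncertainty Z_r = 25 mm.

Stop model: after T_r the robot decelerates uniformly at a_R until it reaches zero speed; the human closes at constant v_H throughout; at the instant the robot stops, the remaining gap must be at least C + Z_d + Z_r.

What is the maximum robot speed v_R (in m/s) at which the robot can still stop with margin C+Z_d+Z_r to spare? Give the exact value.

quadratic (1/6)·v² + (9/10)·v + (-189/200) = 0
  disc = (9/10)² − 4·(1/6)·(-189/200) = 36/25 ; √disc = 6/5
  v_R = (−(9/10) + 6/5) / (2·(1/6)) = 9/10 m/s
check:
braking lasts T_s = (9/10)/3 = 0.3000 s
robot covers v_R·T_r = 0.9000·0.3000 = 0.2700 m before braking
robot covers 0.9000·0.3000 − ½·3.0000·0.3000² = 0.1350 m while stopping
human over T_r+T_s: 1.8000·(0.3000+0.3000) = 1.0800 m
C+Z_d+Z_r = 0.1200+0.0250+0.0250 = 0.1700 m
sum ≈ 0.2700+0.1350+1.0800+0.1700 ≈ 1.6550 m = S ✓

v_R_max = 9/10 m/s = 0.9000 m/s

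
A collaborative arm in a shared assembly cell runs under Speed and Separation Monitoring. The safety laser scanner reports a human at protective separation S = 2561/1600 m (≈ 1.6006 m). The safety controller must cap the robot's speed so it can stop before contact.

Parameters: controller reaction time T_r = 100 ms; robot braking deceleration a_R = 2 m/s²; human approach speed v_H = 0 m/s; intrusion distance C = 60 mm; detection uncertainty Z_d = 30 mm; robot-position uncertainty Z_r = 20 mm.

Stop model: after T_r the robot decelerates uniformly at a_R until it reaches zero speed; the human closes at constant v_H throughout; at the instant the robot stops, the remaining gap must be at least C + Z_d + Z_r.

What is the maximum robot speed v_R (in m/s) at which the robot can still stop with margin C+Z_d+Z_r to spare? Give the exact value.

collect terms ⇒ (1/4)·v_R² + (1/10)·v_R + (-477/320) = 0
  disc = (1/10)² − 4·(1/4)·(-477/320) = 2401/1600 ; √disc = 49/40
  v_R = (−(1/10) + 49/40) / (2·(1/4)) = 9/4 m/s
check:
stop time T_s = (9/4)/2 = 1.1250 s
reaction-phase robot travel = 2.2500·0.1000 = 0.2250 m
robot under decel: 2.2500²/(2·2.0000) = 1.2656 m
person approaches 0.0000·(0.1000+1.1250) = 0.0000 m
residual clearance needed = 0.0600+0.0300+0.0200 = 0.1100 m
sum ≈ 0.2250+1.2656+0.0000+0.1100 ≈ 1.6006 m = S ✓

v_R_max = 9/4 m/s = 2.2500 m/s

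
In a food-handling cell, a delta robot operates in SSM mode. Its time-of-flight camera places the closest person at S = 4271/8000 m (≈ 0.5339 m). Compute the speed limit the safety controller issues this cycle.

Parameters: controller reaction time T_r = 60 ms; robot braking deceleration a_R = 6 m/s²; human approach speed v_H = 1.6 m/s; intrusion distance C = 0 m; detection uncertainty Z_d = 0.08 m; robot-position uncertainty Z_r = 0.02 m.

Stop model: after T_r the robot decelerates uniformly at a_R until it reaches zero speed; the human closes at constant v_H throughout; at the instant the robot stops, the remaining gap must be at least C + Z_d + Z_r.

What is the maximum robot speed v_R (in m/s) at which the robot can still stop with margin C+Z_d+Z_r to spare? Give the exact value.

v_R_max = 17/20 m/s = 0.8500 m/s

collect terms ⇒ (1/12)·v_R² + (49/150)·v_R + (-2703/8000) = 0
  disc = (49/150)² − 4·(1/12)·(-2703/8000) = 78961/360000 ; √disc = 281/600
  v_R = (−(49/150) + 281/600) / (2·(1/12)) = 17/20 m/s
check:
braking lasts T_s = (17/20)/6 = 0.1417 s
robot covers v_R·T_r = 0.8500·0.0600 = 0.0510 m before braking
braking distance = 0.8500²/(2·6.0000) = 0.0602 m
human closes 1.6000·0.2017 = 0.3227 m
C+Z_d+Z_r = 0.0000+0.0800+0.0200 = 0.1000 m
sum ≈ 0.0510+0.0602+0.3227+0.1000 ≈ 0.5339 m = S ✓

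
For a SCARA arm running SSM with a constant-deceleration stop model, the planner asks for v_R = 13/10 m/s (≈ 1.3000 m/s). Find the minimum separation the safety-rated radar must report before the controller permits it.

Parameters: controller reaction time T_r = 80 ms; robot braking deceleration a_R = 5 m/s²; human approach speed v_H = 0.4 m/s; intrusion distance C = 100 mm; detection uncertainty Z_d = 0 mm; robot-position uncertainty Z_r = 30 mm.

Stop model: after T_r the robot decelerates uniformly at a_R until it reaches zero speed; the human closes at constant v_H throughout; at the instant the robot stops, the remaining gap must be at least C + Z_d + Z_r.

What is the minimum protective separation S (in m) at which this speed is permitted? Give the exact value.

S_min = 539/1000 m = 0.5390 m

braking lasts T_s = (13/10)/5 = 0.2600 s
reaction-phase robot travel = 1.3000·0.0800 = 0.1040 m
braking distance = 1.3000²/(2·5.0000) = 0.1690 m
person approaches 0.4000·(0.0800+0.2600) = 0.1360 m
margins: 0.1000+0.0000+0.0300 = 0.1300 m
S_min ≈ 0.1040+0.1690+0.1360+0.1300  ⇒  S_min = 539/1000 m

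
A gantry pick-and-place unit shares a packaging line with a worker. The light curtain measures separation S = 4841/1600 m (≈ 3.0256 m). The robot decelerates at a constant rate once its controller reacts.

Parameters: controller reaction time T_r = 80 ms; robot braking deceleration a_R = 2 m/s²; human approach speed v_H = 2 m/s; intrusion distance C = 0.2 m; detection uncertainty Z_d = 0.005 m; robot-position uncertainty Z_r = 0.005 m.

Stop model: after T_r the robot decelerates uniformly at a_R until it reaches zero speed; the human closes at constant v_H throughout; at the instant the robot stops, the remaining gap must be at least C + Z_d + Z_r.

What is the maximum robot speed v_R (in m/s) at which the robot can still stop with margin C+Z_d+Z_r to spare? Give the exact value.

v_R_max = 7/4 m/s = 1.7500 m/s

collect terms ⇒ (1/4)·v_R² + (27/25)·v_R + (-4249/1600) = 0
  disc = (27/25)² − 4·(1/4)·(-4249/1600) = 152881/40000 ; √disc = 391/200
  v_R = (−(27/25) + 391/200) / (2·(1/4)) = 7/4 m/s
check:
braking lasts T_s = (7/4)/2 = 0.8750 s
robot in T_r: 1.7500·0.0800 = 0.1400 m
robot covers 1.7500·0.8750 − ½·2.0000·0.8750² = 0.7656 m while stopping
person approaches 2.0000·(0.0800+0.8750) = 1.9100 m
residual clearance needed = 0.2000+0.0050+0.0050 = 0.2100 m
sum ≈ 0.1400+0.7656+1.9100+0.2100 ≈ 3.0256 m = S ✓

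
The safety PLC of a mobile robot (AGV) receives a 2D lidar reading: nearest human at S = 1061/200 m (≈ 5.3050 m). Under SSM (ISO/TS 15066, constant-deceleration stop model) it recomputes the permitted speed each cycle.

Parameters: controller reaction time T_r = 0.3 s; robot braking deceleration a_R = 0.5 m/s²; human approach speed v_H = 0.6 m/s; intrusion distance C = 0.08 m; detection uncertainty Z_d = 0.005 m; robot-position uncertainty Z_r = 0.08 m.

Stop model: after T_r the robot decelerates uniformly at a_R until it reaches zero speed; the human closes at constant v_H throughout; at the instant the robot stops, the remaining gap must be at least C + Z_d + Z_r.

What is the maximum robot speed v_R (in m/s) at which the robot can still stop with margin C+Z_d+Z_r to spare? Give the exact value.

at the boundary: (1)·v² + (3/2)·v + (-124/25) = 0
  disc = (3/2)² − 4·(1)·(-124/25) = 2209/100 ; √disc = 47/10
  v_R = (−(3/2) + 47/10) / (2·(1)) = 8/5 m/s
check:
stop time T_s = (8/5)/(1/2) = 3.2000 s
reaction-phase robot travel = 1.6000·0.3000 = 0.4800 m
robot under decel: 1.6000²/(2·0.5000) = 2.5600 m
human closes 0.6000·3.5000 = 2.1000 m
margins: 0.0800+0.0050+0.0800 = 0.1650 m
sum ≈ 0.4800+2.5600+2.1000+0.1650 ≈ 5.3050 m = S ✓

v_R_max = 8/5 m/s = 1.6000 m/s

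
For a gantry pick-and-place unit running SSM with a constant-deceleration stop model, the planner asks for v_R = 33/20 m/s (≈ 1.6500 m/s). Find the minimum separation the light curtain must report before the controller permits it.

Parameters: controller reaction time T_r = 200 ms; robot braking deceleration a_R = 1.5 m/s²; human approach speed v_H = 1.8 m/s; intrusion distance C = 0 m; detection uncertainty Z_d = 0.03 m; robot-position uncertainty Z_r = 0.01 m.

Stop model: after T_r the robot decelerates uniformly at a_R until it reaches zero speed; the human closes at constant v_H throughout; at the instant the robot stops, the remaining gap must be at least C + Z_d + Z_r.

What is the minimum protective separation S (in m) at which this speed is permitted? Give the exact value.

S_min = 1447/400 m = 3.6175 m

T_s = v_R/a_R = (33/20)/(3/2) = 1.1000 s
reaction-phase robot travel = 1.6500·0.2000 = 0.3300 m
braking distance = 1.6500²/(2·1.5000) = 0.9075 m
human over T_r+T_s: 1.8000·(0.2000+1.1000) = 2.3400 m
residual clearance needed = 0.0000+0.0300+0.0100 = 0.0400 m
S_min ≈ 0.3300+0.9075+2.3400+0.0400  ⇒  S_min = 1447/400 m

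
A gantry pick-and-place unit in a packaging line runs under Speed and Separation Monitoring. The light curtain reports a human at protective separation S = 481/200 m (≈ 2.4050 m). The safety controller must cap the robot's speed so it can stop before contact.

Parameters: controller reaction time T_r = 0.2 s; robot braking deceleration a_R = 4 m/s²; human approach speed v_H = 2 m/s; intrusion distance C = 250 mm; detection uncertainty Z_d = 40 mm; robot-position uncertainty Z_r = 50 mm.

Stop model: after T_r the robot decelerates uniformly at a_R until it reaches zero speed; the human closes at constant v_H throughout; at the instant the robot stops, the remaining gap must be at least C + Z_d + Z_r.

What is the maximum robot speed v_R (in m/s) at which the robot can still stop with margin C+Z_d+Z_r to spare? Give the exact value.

v_R_max = 9/5 m/s = 1.8000 m/s

collect terms ⇒ (1/8)·v_R² + (7/10)·v_R + (-333/200) = 0
  disc = (7/10)² − 4·(1/8)·(-333/200) = 529/400 ; √disc = 23/20
  v_R = (−(7/10) + 23/20) / (2·(1/8)) = 9/5 m/s
check:
T_s = v_R/a_R = (9/5)/4 = 0.4500 s
robot in T_r: 1.8000·0.2000 = 0.3600 m
robot under decel: 1.8000²/(2·4.0000) = 0.4050 m
person approaches 2.0000·(0.2000+0.4500) = 1.3000 m
residual clearance needed = 0.2500+0.0400+0.0500 = 0.3400 m
sum ≈ 0.3600+0.4050+1.3000+0.3400 ≈ 2.4050 m = S ✓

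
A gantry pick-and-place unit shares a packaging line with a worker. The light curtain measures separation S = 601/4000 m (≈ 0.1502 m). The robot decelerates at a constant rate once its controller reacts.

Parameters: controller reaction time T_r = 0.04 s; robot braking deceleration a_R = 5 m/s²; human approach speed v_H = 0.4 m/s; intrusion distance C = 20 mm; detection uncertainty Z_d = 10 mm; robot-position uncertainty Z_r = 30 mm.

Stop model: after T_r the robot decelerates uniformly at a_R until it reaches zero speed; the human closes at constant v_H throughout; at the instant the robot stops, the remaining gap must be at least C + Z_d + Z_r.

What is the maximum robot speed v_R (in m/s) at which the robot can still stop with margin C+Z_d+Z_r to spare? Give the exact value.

v_R_max = 9/20 m/s = 0.4500 m/s

collect terms ⇒ (1/10)·v_R² + (3/25)·v_R + (-297/4000) = 0
  disc = (3/25)² − 4·(1/10)·(-297/4000) = 441/10000 ; √disc = 21/100
  v_R = (−(3/25) + 21/100) / (2·(1/10)) = 9/20 m/s
check:
stop time T_s = (9/20)/5 = 0.0900 s
reaction-phase robot travel = 0.4500·0.0400 = 0.0180 m
braking distance = 0.4500²/(2·5.0000) = 0.0203 m
human closes 0.4000·0.1300 = 0.0520 m
margins: 0.0200+0.0100+0.0300 = 0.0600 m
sum ≈ 0.0180+0.0203+0.0520+0.0600 ≈ 0.1502 m = S ✓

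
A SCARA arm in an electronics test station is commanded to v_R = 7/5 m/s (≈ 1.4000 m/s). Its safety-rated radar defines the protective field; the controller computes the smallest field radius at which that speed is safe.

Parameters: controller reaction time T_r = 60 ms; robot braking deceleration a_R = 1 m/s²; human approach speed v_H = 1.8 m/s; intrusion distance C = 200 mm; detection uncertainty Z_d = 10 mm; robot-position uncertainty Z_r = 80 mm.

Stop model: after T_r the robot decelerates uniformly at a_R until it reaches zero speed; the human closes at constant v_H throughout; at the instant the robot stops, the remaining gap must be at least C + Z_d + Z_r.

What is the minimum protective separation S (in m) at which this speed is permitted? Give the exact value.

braking lasts T_s = (7/5)/1 = 1.4000 s
reaction-phase robot travel = 1.4000·0.0600 = 0.0840 m
robot under decel: 1.4000²/(2·1.0000) = 0.9800 m
human over T_r+T_s: 1.8000·(0.0600+1.4000) = 2.6280 m
margins: 0.2000+0.0100+0.0800 = 0.2900 m
S_min ≈ 0.0840+0.9800+2.6280+0.2900  ⇒  S_min = 1991/500 m

S_min = 1991/500 m = 3.9820 m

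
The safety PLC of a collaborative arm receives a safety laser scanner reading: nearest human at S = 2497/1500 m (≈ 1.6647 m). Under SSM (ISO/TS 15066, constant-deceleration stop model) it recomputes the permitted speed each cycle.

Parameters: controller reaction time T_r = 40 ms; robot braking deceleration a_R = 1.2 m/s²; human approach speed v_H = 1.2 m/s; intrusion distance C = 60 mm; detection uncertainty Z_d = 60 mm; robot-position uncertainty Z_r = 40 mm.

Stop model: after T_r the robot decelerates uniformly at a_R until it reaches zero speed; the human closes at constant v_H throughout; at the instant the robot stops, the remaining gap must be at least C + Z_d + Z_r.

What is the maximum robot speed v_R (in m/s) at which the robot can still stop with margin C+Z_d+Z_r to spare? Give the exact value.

v_R_max = 1 m/s = 1.0000 m/s

at the boundary: (5/12)·v² + (26/25)·v + (-437/300) = 0
  disc = (26/25)² − 4·(5/12)·(-437/300) = 78961/22500 ; √disc = 281/150
  v_R = (−(26/25) + 281/150) / (2·(5/12)) = 1 m/s
check:
T_s = v_R/a_R = 1/(6/5) = 0.8333 s
robot covers v_R·T_r = 1.0000·0.0400 = 0.0400 m before braking
braking distance = 1.0000²/(2·1.2000) = 0.4167 m
person approaches 1.2000·(0.0400+0.8333) = 1.0480 m
residual clearance needed = 0.0600+0.0600+0.0400 = 0.1600 m
sum ≈ 0.0400+0.4167+1.0480+0.1600 ≈ 1.6647 m = S ✓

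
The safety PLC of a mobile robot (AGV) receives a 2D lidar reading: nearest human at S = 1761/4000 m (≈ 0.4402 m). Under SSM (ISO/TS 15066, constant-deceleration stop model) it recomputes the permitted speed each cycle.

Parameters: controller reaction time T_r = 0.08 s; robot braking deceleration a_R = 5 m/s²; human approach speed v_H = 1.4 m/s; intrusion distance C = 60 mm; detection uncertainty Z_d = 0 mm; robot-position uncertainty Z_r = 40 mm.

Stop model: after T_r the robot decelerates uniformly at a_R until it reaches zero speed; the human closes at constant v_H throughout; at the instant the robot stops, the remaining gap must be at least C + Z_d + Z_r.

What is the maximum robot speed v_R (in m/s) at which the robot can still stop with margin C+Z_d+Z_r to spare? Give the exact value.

quadratic (1/10)·v² + (9/25)·v + (-913/4000) = 0
  disc = (9/25)² − 4·(1/10)·(-913/4000) = 2209/10000 ; √disc = 47/100
  v_R = (−(9/25) + 47/100) / (2·(1/10)) = 11/20 m/s
check:
braking lasts T_s = (11/20)/5 = 0.1100 s
robot in T_r: 0.5500·0.0800 = 0.0440 m
robot covers 0.5500·0.1100 − ½·5.0000·0.1100² = 0.0302 m while stopping
person approaches 1.4000·(0.0800+0.1100) = 0.2660 m
residual clearance needed = 0.0600+0.0000+0.0400 = 0.1000 m
sum ≈ 0.0440+0.0302+0.2660+0.1000 ≈ 0.4402 m = S ✓

v_R_max = 11/20 m/s = 0.5500 m/s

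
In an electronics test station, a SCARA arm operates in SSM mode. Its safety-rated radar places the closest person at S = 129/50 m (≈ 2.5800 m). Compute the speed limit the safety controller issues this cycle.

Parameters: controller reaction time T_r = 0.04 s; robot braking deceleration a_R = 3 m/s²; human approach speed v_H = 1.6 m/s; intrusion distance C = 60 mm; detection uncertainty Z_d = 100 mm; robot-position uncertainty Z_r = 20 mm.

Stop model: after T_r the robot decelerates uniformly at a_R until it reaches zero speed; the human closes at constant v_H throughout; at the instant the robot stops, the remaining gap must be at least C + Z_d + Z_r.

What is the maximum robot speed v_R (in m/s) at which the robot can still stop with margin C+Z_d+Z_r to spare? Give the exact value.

v_R_max = 12/5 m/s = 2.4000 m/s

at the boundary: (1/6)·v² + (43/75)·v + (-292/125) = 0
  disc = (43/75)² − 4·(1/6)·(-292/125) = 10609/5625 ; √disc = 103/75
  v_R = (−(43/75) + 103/75) / (2·(1/6)) = 12/5 m/s
check:
braking lasts T_s = (12/5)/3 = 0.8000 s
robot covers v_R·T_r = 2.4000·0.0400 = 0.0960 m before braking
robot covers 2.4000·0.8000 − ½·3.0000·0.8000² = 0.9600 m while stopping
person approaches 1.6000·(0.0400+0.8000) = 1.3440 m
residual clearance needed = 0.0600+0.1000+0.0200 = 0.1800 m
sum ≈ 0.0960+0.9600+1.3440+0.1800 ≈ 2.5800 m = S ✓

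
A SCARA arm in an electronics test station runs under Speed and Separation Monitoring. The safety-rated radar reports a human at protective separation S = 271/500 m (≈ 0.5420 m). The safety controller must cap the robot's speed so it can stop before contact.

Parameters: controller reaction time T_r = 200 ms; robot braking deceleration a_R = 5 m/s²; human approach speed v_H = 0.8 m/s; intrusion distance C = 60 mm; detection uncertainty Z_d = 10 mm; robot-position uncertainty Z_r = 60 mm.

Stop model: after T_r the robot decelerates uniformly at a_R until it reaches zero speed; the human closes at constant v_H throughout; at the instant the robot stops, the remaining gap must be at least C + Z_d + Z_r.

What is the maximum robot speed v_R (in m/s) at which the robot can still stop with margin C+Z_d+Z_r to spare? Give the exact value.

collect terms ⇒ (1/10)·v_R² + (9/25)·v_R + (-63/250) = 0
  disc = (9/25)² − 4·(1/10)·(-63/250) = 144/625 ; √disc = 12/25
  v_R = (−(9/25) + 12/25) / (2·(1/10)) = 3/5 m/s
check:
stop time T_s = (3/5)/5 = 0.1200 s
robot in T_r: 0.6000·0.2000 = 0.1200 m
robot under decel: 0.6000²/(2·5.0000) = 0.0360 m
person approaches 0.8000·(0.2000+0.1200) = 0.2560 m
margins: 0.0600+0.0100+0.0600 = 0.1300 m
sum ≈ 0.1200+0.0360+0.2560+0.1300 ≈ 0.5420 m = S ✓

v_R_max = 3/5 m/s = 0.6000 m/s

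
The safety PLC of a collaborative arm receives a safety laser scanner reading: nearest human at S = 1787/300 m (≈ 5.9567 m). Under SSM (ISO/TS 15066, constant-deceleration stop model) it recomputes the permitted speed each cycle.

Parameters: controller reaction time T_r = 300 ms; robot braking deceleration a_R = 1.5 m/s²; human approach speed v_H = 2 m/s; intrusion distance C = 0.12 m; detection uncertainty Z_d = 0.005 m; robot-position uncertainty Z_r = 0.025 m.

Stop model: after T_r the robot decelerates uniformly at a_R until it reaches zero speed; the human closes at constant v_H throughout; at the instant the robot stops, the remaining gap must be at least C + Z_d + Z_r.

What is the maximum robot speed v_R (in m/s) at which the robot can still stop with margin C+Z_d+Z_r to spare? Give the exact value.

quadratic (1/3)·v² + (49/30)·v + (-781/150) = 0
  disc = (49/30)² − 4·(1/3)·(-781/150) = 961/100 ; √disc = 31/10
  v_R = (−(49/30) + 31/10) / (2·(1/3)) = 11/5 m/s
check:
stop time T_s = (11/5)/(3/2) = 1.4667 s
robot in T_r: 2.2000·0.3000 = 0.6600 m
robot under decel: 2.2000²/(2·1.5000) = 1.6133 m
human over T_r+T_s: 2.0000·(0.3000+1.4667) = 3.5333 m
C+Z_d+Z_r = 0.1200+0.0050+0.0250 = 0.1500 m
sum ≈ 0.6600+1.6133+3.5333+0.1500 ≈ 5.9567 m = S ✓

v_R_max = 11/5 m/s = 2.2000 m/s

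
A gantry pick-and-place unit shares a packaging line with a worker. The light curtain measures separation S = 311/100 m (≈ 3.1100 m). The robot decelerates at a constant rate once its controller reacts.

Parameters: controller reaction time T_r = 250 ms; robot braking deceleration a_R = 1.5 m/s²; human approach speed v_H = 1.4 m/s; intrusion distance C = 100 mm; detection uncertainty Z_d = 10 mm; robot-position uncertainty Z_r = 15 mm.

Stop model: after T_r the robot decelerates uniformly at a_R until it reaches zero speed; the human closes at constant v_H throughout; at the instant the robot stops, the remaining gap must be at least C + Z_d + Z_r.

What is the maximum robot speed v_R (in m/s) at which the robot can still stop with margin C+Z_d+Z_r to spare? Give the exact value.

at the boundary: (1/3)·v² + (71/60)·v + (-527/200) = 0
  disc = (71/60)² − 4·(1/3)·(-527/200) = 17689/3600 ; √disc = 133/60
  v_R = (−(71/60) + 133/60) / (2·(1/3)) = 31/20 m/s
check:
T_s = v_R/a_R = (31/20)/(3/2) = 1.0333 s
robot in T_r: 1.5500·0.2500 = 0.3875 m
robot covers 1.5500·1.0333 − ½·1.5000·1.0333² = 0.8008 m while stopping
human over T_r+T_s: 1.4000·(0.2500+1.0333) = 1.7967 m
residual clearance needed = 0.1000+0.0100+0.0150 = 0.1250 m
sum ≈ 0.3875+0.8008+1.7967+0.1250 ≈ 3.1100 m = S ✓

v_R_max = 31/20 m/s = 1.5500 m/s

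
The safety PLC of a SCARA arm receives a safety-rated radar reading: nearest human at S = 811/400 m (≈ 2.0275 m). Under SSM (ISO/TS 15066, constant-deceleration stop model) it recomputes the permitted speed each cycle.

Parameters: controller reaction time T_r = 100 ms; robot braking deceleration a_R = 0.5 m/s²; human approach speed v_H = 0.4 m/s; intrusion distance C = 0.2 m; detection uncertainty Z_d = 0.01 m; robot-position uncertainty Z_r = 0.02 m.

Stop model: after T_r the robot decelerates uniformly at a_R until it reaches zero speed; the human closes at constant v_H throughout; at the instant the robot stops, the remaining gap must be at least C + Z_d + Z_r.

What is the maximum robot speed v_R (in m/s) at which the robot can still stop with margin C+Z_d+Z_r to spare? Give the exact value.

v_R_max = 19/20 m/s = 0.9500 m/s

at the boundary: (1)·v² + (9/10)·v + (-703/400) = 0
  disc = (9/10)² − 4·(1)·(-703/400) = 196/25 ; √disc = 14/5
  v_R = (−(9/10) + 14/5) / (2·(1)) = 19/20 m/s
check:
braking lasts T_s = (19/20)/(1/2) = 1.9000 s
reaction-phase robot travel = 0.9500·0.1000 = 0.0950 m
braking distance = 0.9500²/(2·0.5000) = 0.9025 m
human closes 0.4000·2.0000 = 0.8000 m
C+Z_d+Z_r = 0.2000+0.0100+0.0200 = 0.2300 m
sum ≈ 0.0950+0.9025+0.8000+0.2300 ≈ 2.0275 m = S ✓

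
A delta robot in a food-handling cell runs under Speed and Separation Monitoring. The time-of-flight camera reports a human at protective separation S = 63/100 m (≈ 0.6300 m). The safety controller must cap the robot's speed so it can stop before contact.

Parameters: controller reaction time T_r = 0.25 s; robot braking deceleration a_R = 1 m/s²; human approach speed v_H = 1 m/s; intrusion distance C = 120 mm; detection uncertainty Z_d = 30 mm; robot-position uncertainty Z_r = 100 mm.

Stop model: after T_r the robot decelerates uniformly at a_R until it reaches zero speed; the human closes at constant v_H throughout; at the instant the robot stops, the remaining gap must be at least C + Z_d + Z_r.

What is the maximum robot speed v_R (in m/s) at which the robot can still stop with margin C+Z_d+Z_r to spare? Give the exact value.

v_R_max = 1/10 m/s = 0.1000 m/s

collect terms ⇒ (1/2)·v_R² + (5/4)·v_R + (-13/100) = 0
  disc = (5/4)² − 4·(1/2)·(-13/100) = 729/400 ; √disc = 27/20
  v_R = (−(5/4) + 27/20) / (2·(1/2)) = 1/10 m/s
check:
stop time T_s = (1/10)/1 = 0.1000 s
reaction-phase robot travel = 0.1000·0.2500 = 0.0250 m
robot covers 0.1000·0.1000 − ½·1.0000·0.1000² = 0.0050 m while stopping
human over T_r+T_s: 1.0000·(0.2500+0.1000) = 0.3500 m
margins: 0.1200+0.0300+0.1000 = 0.2500 m
sum ≈ 0.0250+0.0050+0.3500+0.2500 ≈ 0.6300 m = S ✓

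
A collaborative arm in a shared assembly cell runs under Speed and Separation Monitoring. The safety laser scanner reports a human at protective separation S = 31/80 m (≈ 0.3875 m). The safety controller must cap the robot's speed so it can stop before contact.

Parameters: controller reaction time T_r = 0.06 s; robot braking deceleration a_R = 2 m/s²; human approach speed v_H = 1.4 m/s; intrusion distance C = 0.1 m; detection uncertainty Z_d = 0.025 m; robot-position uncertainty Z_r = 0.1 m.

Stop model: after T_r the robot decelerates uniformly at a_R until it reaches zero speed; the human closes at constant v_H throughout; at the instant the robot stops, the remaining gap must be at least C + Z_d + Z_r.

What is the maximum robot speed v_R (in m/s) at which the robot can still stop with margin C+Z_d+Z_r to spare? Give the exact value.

v_R_max = 1/10 m/s = 0.1000 m/s

quadratic (1/4)·v² + (19/25)·v + (-157/2000) = 0
  disc = (19/25)² − 4·(1/4)·(-157/2000) = 6561/10000 ; √disc = 81/100
  v_R = (−(19/25) + 81/100) / (2·(1/4)) = 1/10 m/s
check:
stop time T_s = (1/10)/2 = 0.0500 s
robot covers v_R·T_r = 0.1000·0.0600 = 0.0060 m before braking
robot covers 0.1000·0.0500 − ½·2.0000·0.0500² = 0.0025 m while stopping
human closes 1.4000·0.1100 = 0.1540 m
residual clearance needed = 0.1000+0.0250+0.1000 = 0.2250 m
sum ≈ 0.0060+0.0025+0.1540+0.2250 ≈ 0.3875 m = S ✓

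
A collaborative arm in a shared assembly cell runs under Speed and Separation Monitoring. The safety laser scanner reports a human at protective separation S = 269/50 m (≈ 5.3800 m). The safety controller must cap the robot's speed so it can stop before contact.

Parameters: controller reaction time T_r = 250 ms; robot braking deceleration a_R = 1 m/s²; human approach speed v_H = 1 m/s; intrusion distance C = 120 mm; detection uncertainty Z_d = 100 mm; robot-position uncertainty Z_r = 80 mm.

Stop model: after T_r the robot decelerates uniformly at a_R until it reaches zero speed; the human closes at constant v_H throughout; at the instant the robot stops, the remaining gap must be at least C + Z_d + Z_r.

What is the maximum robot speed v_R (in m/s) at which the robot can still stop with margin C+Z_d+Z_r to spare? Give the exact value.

v_R_max = 21/10 m/s = 2.1000 m/s

collect terms ⇒ (1/2)·v_R² + (5/4)·v_R + (-483/100) = 0
  disc = (5/4)² − 4·(1/2)·(-483/100) = 4489/400 ; √disc = 67/20
  v_R = (−(5/4) + 67/20) / (2·(1/2)) = 21/10 m/s
check:
T_s = v_R/a_R = (21/10)/1 = 2.1000 s
robot in T_r: 2.1000·0.2500 = 0.5250 m
robot covers 2.1000·2.1000 − ½·1.0000·2.1000² = 2.2050 m while stopping
person approaches 1.0000·(0.2500+2.1000) = 2.3500 m
residual clearance needed = 0.1200+0.1000+0.0800 = 0.3000 m
sum ≈ 0.5250+2.2050+2.3500+0.3000 ≈ 5.3800 m = S ✓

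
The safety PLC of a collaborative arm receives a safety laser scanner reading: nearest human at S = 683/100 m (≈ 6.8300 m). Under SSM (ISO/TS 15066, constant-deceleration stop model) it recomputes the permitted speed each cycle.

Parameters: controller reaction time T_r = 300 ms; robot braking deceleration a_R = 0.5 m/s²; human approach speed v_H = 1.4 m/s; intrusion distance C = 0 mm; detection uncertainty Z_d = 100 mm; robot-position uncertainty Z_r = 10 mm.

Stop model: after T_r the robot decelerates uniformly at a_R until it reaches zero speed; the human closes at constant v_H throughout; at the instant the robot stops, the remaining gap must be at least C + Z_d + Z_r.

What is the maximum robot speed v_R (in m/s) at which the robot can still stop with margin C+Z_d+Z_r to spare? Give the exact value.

v_R_max = 7/5 m/s = 1.4000 m/s

at the boundary: (1)·v² + (31/10)·v + (-63/10) = 0
  disc = (31/10)² − 4·(1)·(-63/10) = 3481/100 ; √disc = 59/10
  v_R = (−(31/10) + 59/10) / (2·(1)) = 7/5 m/s
check:
stop time T_s = (7/5)/(1/2) = 2.8000 s
robot covers v_R·T_r = 1.4000·0.3000 = 0.4200 m before braking
braking distance = 1.4000²/(2·0.5000) = 1.9600 m
human closes 1.4000·3.1000 = 4.3400 m
residual clearance needed = 0.0000+0.1000+0.0100 = 0.1100 m
sum ≈ 0.4200+1.9600+4.3400+0.1100 ≈ 6.8300 m = S ✓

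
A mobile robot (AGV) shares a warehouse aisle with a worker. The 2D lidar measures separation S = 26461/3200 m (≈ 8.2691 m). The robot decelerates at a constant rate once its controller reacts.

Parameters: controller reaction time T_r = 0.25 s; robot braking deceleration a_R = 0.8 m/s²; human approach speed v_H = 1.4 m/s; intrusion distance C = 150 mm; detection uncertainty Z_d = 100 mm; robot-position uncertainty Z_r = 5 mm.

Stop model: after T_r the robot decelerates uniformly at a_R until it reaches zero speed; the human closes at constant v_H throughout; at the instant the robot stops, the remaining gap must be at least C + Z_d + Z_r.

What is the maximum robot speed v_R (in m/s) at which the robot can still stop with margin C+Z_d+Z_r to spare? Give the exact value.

v_R_max = 9/4 m/s = 2.2500 m/s

collect terms ⇒ (5/8)·v_R² + (2)·v_R + (-981/128) = 0
  disc = (2)² − 4·(5/8)·(-981/128) = 5929/256 ; √disc = 77/16
  v_R = (−(2) + 77/16) / (2·(5/8)) = 9/4 m/s
check:
stop time T_s = (9/4)/(4/5) = 2.8125 s
reaction-phase robot travel = 2.2500·0.2500 = 0.5625 m
robot covers 2.2500·2.8125 − ½·0.8000·2.8125² = 3.1641 m while stopping
human over T_r+T_s: 1.4000·(0.2500+2.8125) = 4.2875 m
residual clearance needed = 0.1500+0.1000+0.0050 = 0.2550 m
sum ≈ 0.5625+3.1641+4.2875+0.2550 ≈ 8.2691 m = S ✓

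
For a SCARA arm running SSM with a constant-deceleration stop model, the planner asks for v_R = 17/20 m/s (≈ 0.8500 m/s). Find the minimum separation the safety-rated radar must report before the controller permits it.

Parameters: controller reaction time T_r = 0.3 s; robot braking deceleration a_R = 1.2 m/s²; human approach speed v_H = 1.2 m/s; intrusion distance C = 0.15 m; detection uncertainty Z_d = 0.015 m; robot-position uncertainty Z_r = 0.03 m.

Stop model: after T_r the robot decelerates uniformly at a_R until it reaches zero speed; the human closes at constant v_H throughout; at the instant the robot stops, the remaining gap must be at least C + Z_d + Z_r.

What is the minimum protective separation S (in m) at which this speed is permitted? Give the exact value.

T_s = v_R/a_R = (17/20)/(6/5) = 0.7083 s
robot in T_r: 0.8500·0.3000 = 0.2550 m
robot under decel: 0.8500²/(2·1.2000) = 0.3010 m
human over T_r+T_s: 1.2000·(0.3000+0.7083) = 1.2100 m
C+Z_d+Z_r = 0.1500+0.0150+0.0300 = 0.1950 m
S_min ≈ 0.2550+0.3010+1.2100+0.1950  ⇒  S_min = 9413/4800 m

S_min = 9413/4800 m = 1.9610 m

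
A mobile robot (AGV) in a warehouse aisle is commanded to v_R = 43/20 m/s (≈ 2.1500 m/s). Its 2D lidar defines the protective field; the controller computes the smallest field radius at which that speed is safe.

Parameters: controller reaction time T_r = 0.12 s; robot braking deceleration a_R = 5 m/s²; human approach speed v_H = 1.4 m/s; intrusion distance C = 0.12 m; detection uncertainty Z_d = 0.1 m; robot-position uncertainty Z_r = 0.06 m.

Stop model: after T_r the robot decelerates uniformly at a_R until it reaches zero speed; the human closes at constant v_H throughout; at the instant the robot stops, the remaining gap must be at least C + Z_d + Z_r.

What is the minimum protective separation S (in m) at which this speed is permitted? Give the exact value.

S_min = 7081/4000 m = 1.7703 m

stop time T_s = (43/20)/5 = 0.4300 s
robot in T_r: 2.1500·0.1200 = 0.2580 m
robot under decel: 2.1500²/(2·5.0000) = 0.4622 m
person approaches 1.4000·(0.1200+0.4300) = 0.7700 m
C+Z_d+Z_r = 0.1200+0.1000+0.0600 = 0.2800 m
S_min ≈ 0.2580+0.4622+0.7700+0.2800  ⇒  S_min = 7081/4000 m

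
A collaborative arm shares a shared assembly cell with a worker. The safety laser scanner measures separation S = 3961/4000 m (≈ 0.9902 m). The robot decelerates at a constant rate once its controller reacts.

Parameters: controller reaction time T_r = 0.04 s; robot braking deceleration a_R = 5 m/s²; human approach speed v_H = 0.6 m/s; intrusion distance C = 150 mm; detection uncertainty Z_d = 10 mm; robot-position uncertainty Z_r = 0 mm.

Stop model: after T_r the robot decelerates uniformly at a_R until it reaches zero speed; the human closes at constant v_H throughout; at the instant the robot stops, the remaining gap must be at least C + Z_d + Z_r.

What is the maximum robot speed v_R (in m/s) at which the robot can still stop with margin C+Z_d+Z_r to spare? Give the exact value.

at the boundary: (1/10)·v² + (4/25)·v + (-129/160) = 0
  disc = (4/25)² − 4·(1/10)·(-129/160) = 3481/10000 ; √disc = 59/100
  v_R = (−(4/25) + 59/100) / (2·(1/10)) = 43/20 m/s
check:
stop time T_s = (43/20)/5 = 0.4300 s
reaction-phase robot travel = 2.1500·0.0400 = 0.0860 m
braking distance = 2.1500²/(2·5.0000) = 0.4622 m
human closes 0.6000·0.4700 = 0.2820 m
residual clearance needed = 0.1500+0.0100+0.0000 = 0.1600 m
sum ≈ 0.0860+0.4622+0.2820+0.1600 ≈ 0.9902 m = S ✓

v_R_max = 43/20 m/s = 2.1500 m/s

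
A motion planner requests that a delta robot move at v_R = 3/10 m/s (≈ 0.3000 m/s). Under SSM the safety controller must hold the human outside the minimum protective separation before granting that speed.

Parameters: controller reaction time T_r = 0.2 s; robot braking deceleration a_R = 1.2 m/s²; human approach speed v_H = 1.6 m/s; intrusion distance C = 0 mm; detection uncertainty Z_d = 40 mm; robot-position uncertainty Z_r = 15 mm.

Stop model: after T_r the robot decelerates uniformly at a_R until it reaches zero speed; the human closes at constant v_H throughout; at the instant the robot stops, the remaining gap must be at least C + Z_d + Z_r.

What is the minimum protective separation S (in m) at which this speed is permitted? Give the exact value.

T_s = v_R/a_R = (3/10)/(6/5) = 0.2500 s
robot covers v_R·T_r = 0.3000·0.2000 = 0.0600 m before braking
braking distance = 0.3000²/(2·1.2000) = 0.0375 m
human over T_r+T_s: 1.6000·(0.2000+0.2500) = 0.7200 m
margins: 0.0000+0.0400+0.0150 = 0.0550 m
S_min ≈ 0.0600+0.0375+0.7200+0.0550  ⇒  S_min = 349/400 m

S_min = 349/400 m = 0.8725 m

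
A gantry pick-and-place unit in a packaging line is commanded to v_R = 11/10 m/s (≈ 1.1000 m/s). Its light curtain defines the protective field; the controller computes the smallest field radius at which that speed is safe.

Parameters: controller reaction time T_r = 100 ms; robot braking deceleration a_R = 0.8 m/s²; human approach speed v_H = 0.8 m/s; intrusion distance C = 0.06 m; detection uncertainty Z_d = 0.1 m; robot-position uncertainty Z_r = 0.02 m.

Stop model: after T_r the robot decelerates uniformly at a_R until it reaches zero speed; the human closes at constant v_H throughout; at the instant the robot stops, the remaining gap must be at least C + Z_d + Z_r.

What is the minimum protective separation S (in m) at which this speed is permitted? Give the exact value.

S_min = 1781/800 m = 2.2262 m

T_s = v_R/a_R = (11/10)/(4/5) = 1.3750 s
robot covers v_R·T_r = 1.1000·0.1000 = 0.1100 m before braking
robot covers 1.1000·1.3750 − ½·0.8000·1.3750² = 0.7562 m while stopping
human over T_r+T_s: 0.8000·(0.1000+1.3750) = 1.1800 m
residual clearance needed = 0.0600+0.1000+0.0200 = 0.1800 m
S_min ≈ 0.1100+0.7562+1.1800+0.1800  ⇒  S_min = 1781/800 m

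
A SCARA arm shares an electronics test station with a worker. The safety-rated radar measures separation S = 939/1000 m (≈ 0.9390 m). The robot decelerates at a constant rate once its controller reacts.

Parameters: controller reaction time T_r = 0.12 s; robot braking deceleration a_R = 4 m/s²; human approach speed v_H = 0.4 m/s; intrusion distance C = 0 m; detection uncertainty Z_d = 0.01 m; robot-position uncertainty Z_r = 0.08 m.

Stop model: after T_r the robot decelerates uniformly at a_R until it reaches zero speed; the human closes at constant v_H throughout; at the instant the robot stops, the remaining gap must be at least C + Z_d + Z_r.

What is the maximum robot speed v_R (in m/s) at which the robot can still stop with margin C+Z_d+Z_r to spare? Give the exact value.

collect terms ⇒ (1/8)·v_R² + (11/50)·v_R + (-801/1000) = 0
  disc = (11/50)² − 4·(1/8)·(-801/1000) = 4489/10000 ; √disc = 67/100
  v_R = (−(11/50) + 67/100) / (2·(1/8)) = 9/5 m/s
check:
T_s = v_R/a_R = (9/5)/4 = 0.4500 s
reaction-phase robot travel = 1.8000·0.1200 = 0.2160 m
robot under decel: 1.8000²/(2·4.0000) = 0.4050 m
person approaches 0.4000·(0.1200+0.4500) = 0.2280 m
C+Z_d+Z_r = 0.0000+0.0100+0.0800 = 0.0900 m
sum ≈ 0.2160+0.4050+0.2280+0.0900 ≈ 0.9390 m = S ✓

v_R_max = 9/5 m/s = 1.8000 m/s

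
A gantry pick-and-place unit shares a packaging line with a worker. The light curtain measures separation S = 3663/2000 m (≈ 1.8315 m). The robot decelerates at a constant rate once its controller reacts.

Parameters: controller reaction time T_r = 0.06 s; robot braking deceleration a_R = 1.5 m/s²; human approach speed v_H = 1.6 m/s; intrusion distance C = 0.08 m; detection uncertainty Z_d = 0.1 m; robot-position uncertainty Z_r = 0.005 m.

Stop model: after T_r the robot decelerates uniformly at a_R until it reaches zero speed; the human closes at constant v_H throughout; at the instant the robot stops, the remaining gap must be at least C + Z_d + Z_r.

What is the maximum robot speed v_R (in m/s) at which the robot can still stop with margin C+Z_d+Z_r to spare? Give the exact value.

v_R_max = 21/20 m/s = 1.0500 m/s

collect terms ⇒ (1/3)·v_R² + (169/150)·v_R + (-3101/2000) = 0
  disc = (169/150)² − 4·(1/3)·(-3101/2000) = 18769/5625 ; √disc = 137/75
  v_R = (−(169/150) + 137/75) / (2·(1/3)) = 21/20 m/s
check:
T_s = v_R/a_R = (21/20)/(3/2) = 0.7000 s
reaction-phase robot travel = 1.0500·0.0600 = 0.0630 m
braking distance = 1.0500²/(2·1.5000) = 0.3675 m
human over T_r+T_s: 1.6000·(0.0600+0.7000) = 1.2160 m
margins: 0.0800+0.1000+0.0050 = 0.1850 m
sum ≈ 0.0630+0.3675+1.2160+0.1850 ≈ 1.8315 m = S ✓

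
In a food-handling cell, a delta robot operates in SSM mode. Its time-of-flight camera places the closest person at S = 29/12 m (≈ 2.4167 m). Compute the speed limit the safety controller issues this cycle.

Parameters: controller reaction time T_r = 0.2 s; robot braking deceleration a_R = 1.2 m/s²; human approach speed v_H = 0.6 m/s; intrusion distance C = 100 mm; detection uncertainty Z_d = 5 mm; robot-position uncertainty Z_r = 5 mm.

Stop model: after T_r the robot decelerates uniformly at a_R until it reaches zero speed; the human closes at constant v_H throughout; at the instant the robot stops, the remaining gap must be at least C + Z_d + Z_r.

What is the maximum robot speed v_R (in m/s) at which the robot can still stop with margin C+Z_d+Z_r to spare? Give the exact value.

at the boundary: (5/12)·v² + (7/10)·v + (-164/75) = 0
  disc = (7/10)² − 4·(5/12)·(-164/75) = 3721/900 ; √disc = 61/30
  v_R = (−(7/10) + 61/30) / (2·(5/12)) = 8/5 m/s
check:
stop time T_s = (8/5)/(6/5) = 1.3333 s
robot in T_r: 1.6000·0.2000 = 0.3200 m
robot under decel: 1.6000²/(2·1.2000) = 1.0667 m
human closes 0.6000·1.5333 = 0.9200 m
C+Z_d+Z_r = 0.1000+0.0050+0.0050 = 0.1100 m
sum ≈ 0.3200+1.0667+0.9200+0.1100 ≈ 2.4167 m = S ✓

v_R_max = 8/5 m/s = 1.6000 m/s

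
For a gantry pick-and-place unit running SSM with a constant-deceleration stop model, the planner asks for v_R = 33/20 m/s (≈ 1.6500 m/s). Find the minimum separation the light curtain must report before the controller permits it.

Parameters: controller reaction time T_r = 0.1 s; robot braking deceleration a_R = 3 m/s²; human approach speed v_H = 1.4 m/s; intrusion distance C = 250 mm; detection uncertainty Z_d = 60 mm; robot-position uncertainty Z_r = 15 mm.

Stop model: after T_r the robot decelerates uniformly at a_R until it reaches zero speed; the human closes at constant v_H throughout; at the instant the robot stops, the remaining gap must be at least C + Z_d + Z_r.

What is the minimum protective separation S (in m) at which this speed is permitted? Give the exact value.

braking lasts T_s = (33/20)/3 = 0.5500 s
reaction-phase robot travel = 1.6500·0.1000 = 0.1650 m
robot covers 1.6500·0.5500 − ½·3.0000·0.5500² = 0.4537 m while stopping
person approaches 1.4000·(0.1000+0.5500) = 0.9100 m
residual clearance needed = 0.2500+0.0600+0.0150 = 0.3250 m
S_min ≈ 0.1650+0.4537+0.9100+0.3250  ⇒  S_min = 1483/800 m

S_min = 1483/800 m = 1.8538 m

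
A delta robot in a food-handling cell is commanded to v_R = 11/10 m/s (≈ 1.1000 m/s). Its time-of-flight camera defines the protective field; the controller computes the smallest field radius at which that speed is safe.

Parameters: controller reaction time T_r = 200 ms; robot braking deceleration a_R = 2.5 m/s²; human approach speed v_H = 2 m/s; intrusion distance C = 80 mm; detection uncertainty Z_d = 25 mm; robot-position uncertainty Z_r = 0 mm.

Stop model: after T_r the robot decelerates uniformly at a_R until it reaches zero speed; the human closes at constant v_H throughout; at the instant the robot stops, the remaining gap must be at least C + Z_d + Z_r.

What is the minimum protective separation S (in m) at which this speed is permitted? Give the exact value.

braking lasts T_s = (11/10)/(5/2) = 0.4400 s
robot covers v_R·T_r = 1.1000·0.2000 = 0.2200 m before braking
braking distance = 1.1000²/(2·2.5000) = 0.2420 m
human closes 2.0000·0.6400 = 1.2800 m
margins: 0.0800+0.0250+0.0000 = 0.1050 m
S_min ≈ 0.2200+0.2420+1.2800+0.1050  ⇒  S_min = 1847/1000 m

S_min = 1847/1000 m = 1.8470 m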